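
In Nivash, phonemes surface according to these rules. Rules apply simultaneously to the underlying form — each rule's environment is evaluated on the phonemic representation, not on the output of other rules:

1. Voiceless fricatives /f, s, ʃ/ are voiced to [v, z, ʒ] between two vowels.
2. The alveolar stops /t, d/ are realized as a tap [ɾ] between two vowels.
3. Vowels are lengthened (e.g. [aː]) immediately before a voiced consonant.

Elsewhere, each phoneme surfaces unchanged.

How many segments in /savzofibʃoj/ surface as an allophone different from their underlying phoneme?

4

Segments that undergo a rule: /a/ → [aː] (rule 3); /f/ → [v] (rule 1); /i/ → [iː] (rule 3); /o/ → [oː] (rule 3).
All other segments surface unchanged.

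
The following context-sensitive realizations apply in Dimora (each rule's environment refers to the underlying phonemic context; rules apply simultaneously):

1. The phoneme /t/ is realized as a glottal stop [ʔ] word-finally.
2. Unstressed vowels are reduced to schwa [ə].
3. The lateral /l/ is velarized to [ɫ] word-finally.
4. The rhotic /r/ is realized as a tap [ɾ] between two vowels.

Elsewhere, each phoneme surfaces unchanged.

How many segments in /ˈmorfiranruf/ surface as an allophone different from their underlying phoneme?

4

Segments that undergo a rule: /i/ → [ə] (rule 2); /r/ → [ɾ] (rule 4); /a/ → [ə] (rule 2); /u/ → [ə] (rule 2).
All other segments surface unchanged.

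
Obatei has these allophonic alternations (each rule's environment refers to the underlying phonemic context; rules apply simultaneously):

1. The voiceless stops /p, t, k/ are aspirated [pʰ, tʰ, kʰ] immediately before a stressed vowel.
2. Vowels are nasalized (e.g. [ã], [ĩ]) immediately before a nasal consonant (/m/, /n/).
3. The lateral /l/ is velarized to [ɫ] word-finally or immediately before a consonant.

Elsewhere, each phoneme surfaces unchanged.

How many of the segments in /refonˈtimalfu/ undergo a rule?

Segments that undergo a rule: /o/ → [õ] (rule 2); /t/ → [tʰ] (rule 1); /i/ → [ĩ] (rule 2); /l/ → [ɫ] (rule 3).
All other segments surface unchanged.

4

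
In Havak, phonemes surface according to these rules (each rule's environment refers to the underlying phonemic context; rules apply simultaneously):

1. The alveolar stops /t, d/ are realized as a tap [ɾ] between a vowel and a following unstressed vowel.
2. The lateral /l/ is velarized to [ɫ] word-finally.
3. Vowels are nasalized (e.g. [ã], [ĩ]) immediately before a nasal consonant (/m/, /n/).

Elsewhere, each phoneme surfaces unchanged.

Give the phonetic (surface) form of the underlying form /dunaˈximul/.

[dũnaˈxĩmuɫ]

/d/ (word-initial): rule 1 targets it, but not between a vowel and a following unstressed vowel → unchanged [d].
/u/ (between /d/ and /n/): before a nasal consonant, so rule 3 applies → [ũ].
/n/ stays [n].
/a/ (between /n/ and /x/) fails the environment for rule 3, so it stays [a].
/x/ (between /a/ and /i/) is unaffected → [x].
/i/ — between /x/ and /m/, before a nasal consonant — surfaces as [ĩ] (rule 3).
/m/ (between /i/ and /u/): no rule targets it → [m].
/u/ (between /m/ and /l/) fails the environment for rule 3, so it stays [u].
/l/ (word-final) occurs word-finally → [ɫ] by rule 2.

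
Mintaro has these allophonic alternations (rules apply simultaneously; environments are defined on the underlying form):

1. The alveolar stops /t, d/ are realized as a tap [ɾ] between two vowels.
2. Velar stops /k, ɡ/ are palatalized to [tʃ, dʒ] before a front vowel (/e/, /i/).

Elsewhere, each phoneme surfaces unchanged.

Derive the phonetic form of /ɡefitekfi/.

Rule 2 applies to /ɡ/ (word-initial: before a front vowel) → [dʒ].
/e/ stays [e].
/f/ stays [f].
/i/ stays [i].
/t/ (between /i/ and /e/): between two vowels, so rule 1 applies → [ɾ].
/e/ — not in any rule's target class → [e].
/k/ (between /e/ and /f/) is in the target of rule 2 but the environment (before a front vowel) is not met → [k].
/f/ — not in any rule's target class → [f].
/i/ (word-final) is unaffected → [i].

[dʒefiɾekfi]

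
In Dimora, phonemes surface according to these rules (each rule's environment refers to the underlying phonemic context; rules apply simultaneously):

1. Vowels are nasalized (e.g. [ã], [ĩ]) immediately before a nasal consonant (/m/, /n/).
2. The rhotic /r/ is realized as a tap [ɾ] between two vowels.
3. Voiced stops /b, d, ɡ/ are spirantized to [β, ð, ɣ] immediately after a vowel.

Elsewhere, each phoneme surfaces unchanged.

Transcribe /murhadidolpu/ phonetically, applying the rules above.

[murhaðiðolpu]

/u/ (between /m/ and /r/): rule 1 targets it, but not before a nasal consonant → unchanged [u].
/r/ (between /u/ and /h/) fails the environment for rule 2, so it stays [r].
/a/ (between /h/ and /d/) is in the target of rule 1 but the environment (before a nasal consonant) is not met → [a].
/d/ (between /a/ and /i/) occurs immediately after a vowel → [ð] by rule 3.
/i/ — between /d/ and /d/; rule 1 does not apply here → [i].
Rule 3 applies to /d/ (between /i/ and /o/: immediately after a vowel) → [ð].
/o/ (between /d/ and /l/) fails the environment for rule 1, so it stays [o].
/u/ (word-final) fails the environment for rule 1, so it stays [u].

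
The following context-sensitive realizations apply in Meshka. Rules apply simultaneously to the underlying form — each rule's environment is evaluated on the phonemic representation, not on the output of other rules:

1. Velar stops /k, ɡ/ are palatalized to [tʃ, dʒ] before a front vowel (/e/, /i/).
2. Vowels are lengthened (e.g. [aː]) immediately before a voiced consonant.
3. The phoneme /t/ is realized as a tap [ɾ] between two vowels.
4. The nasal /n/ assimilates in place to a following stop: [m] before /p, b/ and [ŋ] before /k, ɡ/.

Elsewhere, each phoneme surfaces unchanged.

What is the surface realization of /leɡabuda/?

[leːɡaːbuːda]

/e/ (between /l/ and /ɡ/): before a voiced consonant, so rule 2 applies → [eː].
/ɡ/ (between /e/ and /a/): rule 1 targets it, but not before a front vowel → unchanged [ɡ].
/a/ (between /ɡ/ and /b/) occurs before a voiced consonant → [aː] by rule 2.
/u/ — between /b/ and /d/, before a voiced consonant — surfaces as [uː] (rule 2).
/a/ (word-final) is in the target of rule 2 but the environment (before a voiced consonant) is not met → [a].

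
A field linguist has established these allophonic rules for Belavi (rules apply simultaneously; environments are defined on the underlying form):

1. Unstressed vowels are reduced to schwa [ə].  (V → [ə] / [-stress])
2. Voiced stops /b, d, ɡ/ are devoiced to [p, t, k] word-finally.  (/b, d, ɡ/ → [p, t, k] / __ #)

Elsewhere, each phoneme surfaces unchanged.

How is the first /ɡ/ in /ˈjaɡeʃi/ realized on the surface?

[ɡ]

/ɡ/ (between /a/ and /e/) fails the environment for rule 2, so it stays [ɡ].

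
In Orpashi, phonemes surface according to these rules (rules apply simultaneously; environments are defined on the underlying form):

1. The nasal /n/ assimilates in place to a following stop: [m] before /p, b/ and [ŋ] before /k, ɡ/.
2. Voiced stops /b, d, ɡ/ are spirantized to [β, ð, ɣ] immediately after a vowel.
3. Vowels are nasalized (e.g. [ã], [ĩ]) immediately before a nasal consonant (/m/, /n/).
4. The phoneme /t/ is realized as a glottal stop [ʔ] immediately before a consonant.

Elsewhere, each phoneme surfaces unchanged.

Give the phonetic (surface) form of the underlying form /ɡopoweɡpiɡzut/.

/ɡ/ — word-initial; rule 2 does not apply here → [ɡ].
/o/ (between /ɡ/ and /p/) is in the target of rule 3 but the environment (before a nasal consonant) is not met → [o].
/o/ — between /p/ and /w/; rule 3 does not apply here → [o].
/e/ — between /w/ and /ɡ/; rule 3 does not apply here → [e].
Rule 2 applies to /ɡ/ (between /e/ and /p/: immediately after a vowel) → [ɣ].
/i/ (between /p/ and /ɡ/) is in the target of rule 3 but the environment (before a nasal consonant) is not met → [i].
/ɡ/ (between /i/ and /z/) occurs immediately after a vowel → [ɣ] by rule 2.
/u/ (between /z/ and /t/): rule 3 targets it, but not before a nasal consonant → unchanged [u].
/t/ — word-final; rule 4 does not apply here → [t].

[ɡopoweɣpiɣzut]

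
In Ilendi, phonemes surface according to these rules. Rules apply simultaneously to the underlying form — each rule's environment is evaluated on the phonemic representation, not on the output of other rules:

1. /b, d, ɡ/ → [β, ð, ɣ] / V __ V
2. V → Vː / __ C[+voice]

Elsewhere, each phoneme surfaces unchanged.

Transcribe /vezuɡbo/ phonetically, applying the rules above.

[veːzuːɡbo]

/v/ — not in any rule's target class → [v].
Rule 2 applies to /e/ (between /v/ and /z/: before a voiced consonant) → [eː].
/z/ (between /e/ and /u/) is unaffected → [z].
/u/ (between /z/ and /ɡ/): before a voiced consonant, so rule 2 applies → [uː].
/ɡ/ (between /u/ and /b/): rule 1 targets it, but not between two vowels → unchanged [ɡ].
/b/ (between /ɡ/ and /o/) fails the environment for rule 1, so it stays [b].
/o/ — word-final; rule 2 does not apply here → [o].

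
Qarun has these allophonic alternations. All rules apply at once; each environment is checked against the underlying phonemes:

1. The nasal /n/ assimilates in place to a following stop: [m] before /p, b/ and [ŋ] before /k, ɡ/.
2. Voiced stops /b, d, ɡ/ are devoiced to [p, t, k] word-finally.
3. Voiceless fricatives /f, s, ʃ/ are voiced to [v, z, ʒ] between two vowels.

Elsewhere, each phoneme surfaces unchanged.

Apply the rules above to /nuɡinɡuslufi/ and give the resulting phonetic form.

/n/ (word-initial) is in the target of rule 1 but the environment (before a labial or velar stop) is not met → [n].
/ɡ/ (between /u/ and /i/) is in the target of rule 2 but the environment (word-finally) is not met → [ɡ].
/n/ (between /i/ and /ɡ/): before a labial or velar stop, so rule 1 applies → [ŋ].
/ɡ/ (between /n/ and /u/) is in the target of rule 2 but the environment (word-finally) is not met → [ɡ].
/s/ (between /u/ and /l/) is in the target of rule 3 but the environment (between two vowels) is not met → [s].
Rule 3 applies to /f/ (between /u/ and /i/: between two vowels) → [v].

[nuɡiŋɡusluvi]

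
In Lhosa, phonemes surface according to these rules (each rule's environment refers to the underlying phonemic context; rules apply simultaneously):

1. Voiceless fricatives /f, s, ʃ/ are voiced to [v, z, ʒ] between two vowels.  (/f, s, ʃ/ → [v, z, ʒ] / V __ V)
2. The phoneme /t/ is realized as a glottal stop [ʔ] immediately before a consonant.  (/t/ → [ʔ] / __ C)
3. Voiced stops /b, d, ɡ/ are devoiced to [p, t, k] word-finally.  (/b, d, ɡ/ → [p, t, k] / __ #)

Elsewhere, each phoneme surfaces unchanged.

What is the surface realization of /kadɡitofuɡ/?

/d/ (between /a/ and /ɡ/) fails the environment for rule 3, so it stays [d].
/ɡ/ — between /d/ and /i/; rule 3 does not apply here → [ɡ].
/t/ (between /i/ and /o/) fails the environment for rule 2, so it stays [t].
/f/ (between /o/ and /u/) occurs between two vowels → [v] by rule 1.
/ɡ/ meets the environment for rule 3 (word-finally) → [k].

[kadɡitovuk]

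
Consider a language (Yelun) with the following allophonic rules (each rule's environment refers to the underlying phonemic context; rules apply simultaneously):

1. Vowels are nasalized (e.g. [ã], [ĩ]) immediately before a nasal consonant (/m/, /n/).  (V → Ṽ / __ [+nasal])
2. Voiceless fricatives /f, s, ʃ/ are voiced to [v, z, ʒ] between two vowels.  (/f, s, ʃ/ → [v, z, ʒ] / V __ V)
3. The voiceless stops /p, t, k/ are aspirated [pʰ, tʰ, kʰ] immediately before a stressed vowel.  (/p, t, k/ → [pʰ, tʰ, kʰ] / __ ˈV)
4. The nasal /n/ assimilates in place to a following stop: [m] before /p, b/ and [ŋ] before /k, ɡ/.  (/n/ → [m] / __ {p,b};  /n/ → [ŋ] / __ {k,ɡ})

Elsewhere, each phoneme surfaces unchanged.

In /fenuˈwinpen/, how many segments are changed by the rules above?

Segments that undergo a rule: /e/ → [ẽ] (rule 1); /i/ → [ĩ] (rule 1); /n/ → [m] (rule 4); /e/ → [ẽ] (rule 1).
All other segments surface unchanged.

4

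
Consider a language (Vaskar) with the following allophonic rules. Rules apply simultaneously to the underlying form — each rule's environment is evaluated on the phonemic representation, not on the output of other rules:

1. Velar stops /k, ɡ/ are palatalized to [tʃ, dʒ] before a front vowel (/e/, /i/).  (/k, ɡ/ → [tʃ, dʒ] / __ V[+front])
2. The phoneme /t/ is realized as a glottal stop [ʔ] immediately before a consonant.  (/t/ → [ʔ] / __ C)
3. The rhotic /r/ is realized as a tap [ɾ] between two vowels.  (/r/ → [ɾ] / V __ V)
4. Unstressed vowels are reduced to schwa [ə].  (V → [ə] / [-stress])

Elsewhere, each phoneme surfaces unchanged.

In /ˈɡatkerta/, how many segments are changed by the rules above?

4

Segments that undergo a rule: /t/ → [ʔ] (rule 2); /k/ → [tʃ] (rule 1); /e/ → [ə] (rule 4); /a/ → [ə] (rule 4).
All other segments surface unchanged.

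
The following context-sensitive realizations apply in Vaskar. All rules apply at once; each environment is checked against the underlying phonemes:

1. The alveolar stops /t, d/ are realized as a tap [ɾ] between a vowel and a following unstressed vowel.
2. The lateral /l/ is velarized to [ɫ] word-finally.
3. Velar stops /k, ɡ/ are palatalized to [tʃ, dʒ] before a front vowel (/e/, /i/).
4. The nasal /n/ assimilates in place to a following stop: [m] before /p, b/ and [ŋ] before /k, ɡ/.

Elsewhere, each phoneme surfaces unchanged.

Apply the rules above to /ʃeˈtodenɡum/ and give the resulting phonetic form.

[ʃeˈtoɾeŋɡum]

/ʃ/ — not in any rule's target class → [ʃ].
/e/ stays [e].
/t/ — between /e/ and /o/; rule 1 does not apply here → [t].
/o/ (between /t/ and /d/) is unaffected → [o].
/d/ — between /o/ and /e/, between a vowel and a following unstressed vowel — surfaces as [ɾ] (rule 1).
/e/ (between /d/ and /n/): no rule targets it → [e].
/n/ — between /e/ and /ɡ/, before a labial or velar stop — surfaces as [ŋ] (rule 4).
/ɡ/ (between /n/ and /u/) fails the environment for rule 3, so it stays [ɡ].
/u/ (between /ɡ/ and /m/) is unaffected → [u].
/m/ — not in any rule's target class → [m].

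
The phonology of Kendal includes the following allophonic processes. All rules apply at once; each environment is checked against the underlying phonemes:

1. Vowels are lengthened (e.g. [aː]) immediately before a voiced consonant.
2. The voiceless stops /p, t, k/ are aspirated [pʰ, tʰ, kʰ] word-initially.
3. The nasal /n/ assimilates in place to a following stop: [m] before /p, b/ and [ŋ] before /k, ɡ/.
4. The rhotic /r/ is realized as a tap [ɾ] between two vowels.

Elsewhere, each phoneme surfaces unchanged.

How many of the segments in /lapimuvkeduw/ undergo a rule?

Segments that undergo a rule: /i/ → [iː] (rule 1); /u/ → [uː] (rule 1); /e/ → [eː] (rule 1); /u/ → [uː] (rule 1).
All other segments surface unchanged.

4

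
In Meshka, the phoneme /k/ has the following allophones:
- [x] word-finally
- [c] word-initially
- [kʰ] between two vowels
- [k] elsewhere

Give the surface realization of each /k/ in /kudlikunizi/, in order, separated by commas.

Occurrence 1 (position 1): word-initially → [c].
Occurrence 2 (position 6): between two vowels → [kʰ].

[c], [kʰ]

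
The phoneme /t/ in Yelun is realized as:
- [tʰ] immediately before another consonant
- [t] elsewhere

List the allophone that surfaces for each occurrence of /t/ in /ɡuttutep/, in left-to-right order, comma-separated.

Occurrence 1 (position 3): immediately before another consonant → [tʰ].
Occurrence 2 (position 4): no conditioning environment matches → elsewhere allophone [t].
Occurrence 3 (position 6): no conditioning environment matches → elsewhere allophone [t].

[tʰ], [t], [t]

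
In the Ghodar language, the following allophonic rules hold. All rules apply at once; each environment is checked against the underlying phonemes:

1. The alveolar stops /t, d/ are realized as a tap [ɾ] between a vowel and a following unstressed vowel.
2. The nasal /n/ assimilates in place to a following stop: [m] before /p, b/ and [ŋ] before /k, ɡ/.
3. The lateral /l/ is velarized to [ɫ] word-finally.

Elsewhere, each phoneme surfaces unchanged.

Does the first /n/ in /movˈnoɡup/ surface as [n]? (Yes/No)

Yes

/n/ — between /v/ and /o/; rule 2 does not apply here → [n].
The actual realization is [n], which matches [n].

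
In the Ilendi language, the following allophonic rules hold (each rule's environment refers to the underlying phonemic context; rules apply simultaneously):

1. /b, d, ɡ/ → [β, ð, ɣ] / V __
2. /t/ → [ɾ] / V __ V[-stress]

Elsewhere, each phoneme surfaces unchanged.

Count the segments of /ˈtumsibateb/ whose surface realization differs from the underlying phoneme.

3

Segments that undergo a rule: /b/ → [β] (rule 1); /t/ → [ɾ] (rule 2); /b/ → [β] (rule 1).
All other segments surface unchanged.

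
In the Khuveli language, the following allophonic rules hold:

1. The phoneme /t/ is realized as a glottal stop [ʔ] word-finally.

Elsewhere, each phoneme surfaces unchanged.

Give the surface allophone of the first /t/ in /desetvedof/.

/t/ (between /e/ and /v/): rule 1 targets it, but not word-finally → unchanged [t].

[t]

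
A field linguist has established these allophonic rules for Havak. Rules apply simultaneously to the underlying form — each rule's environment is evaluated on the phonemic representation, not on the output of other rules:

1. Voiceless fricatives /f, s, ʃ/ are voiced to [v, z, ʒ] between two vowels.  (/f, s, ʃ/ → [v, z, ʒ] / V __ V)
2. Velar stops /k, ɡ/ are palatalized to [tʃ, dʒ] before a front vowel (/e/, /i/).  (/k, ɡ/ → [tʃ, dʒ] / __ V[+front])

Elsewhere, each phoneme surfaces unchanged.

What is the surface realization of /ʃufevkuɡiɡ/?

/ʃ/ — word-initial; rule 1 does not apply here → [ʃ].
/f/ (between /u/ and /e/): between two vowels, so rule 1 applies → [v].
/k/ (between /v/ and /u/) fails the environment for rule 2, so it stays [k].
Rule 2 applies to /ɡ/ (between /u/ and /i/: before a front vowel) → [dʒ].
/ɡ/ — word-final; rule 2 does not apply here → [ɡ].

[ʃuvevkudʒiɡ]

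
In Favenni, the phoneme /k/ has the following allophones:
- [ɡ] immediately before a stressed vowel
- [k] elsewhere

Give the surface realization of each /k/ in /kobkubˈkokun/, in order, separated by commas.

Occurrence 1 (position 1): no conditioning environment matches → elsewhere allophone [k].
Occurrence 2 (position 4): no conditioning environment matches → elsewhere allophone [k].
Occurrence 3 (position 7): immediately before a stressed vowel → [ɡ].
Occurrence 4 (position 9): no conditioning environment matches → elsewhere allophone [k].

[k], [k], [ɡ], [k]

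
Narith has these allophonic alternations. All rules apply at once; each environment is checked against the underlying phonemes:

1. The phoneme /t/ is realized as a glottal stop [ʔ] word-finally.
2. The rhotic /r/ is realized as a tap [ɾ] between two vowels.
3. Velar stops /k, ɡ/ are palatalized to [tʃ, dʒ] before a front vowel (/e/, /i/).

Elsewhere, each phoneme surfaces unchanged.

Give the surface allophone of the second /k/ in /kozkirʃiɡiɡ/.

/k/ (between /z/ and /i/): before a front vowel, so rule 3 applies → [tʃ].

[tʃ]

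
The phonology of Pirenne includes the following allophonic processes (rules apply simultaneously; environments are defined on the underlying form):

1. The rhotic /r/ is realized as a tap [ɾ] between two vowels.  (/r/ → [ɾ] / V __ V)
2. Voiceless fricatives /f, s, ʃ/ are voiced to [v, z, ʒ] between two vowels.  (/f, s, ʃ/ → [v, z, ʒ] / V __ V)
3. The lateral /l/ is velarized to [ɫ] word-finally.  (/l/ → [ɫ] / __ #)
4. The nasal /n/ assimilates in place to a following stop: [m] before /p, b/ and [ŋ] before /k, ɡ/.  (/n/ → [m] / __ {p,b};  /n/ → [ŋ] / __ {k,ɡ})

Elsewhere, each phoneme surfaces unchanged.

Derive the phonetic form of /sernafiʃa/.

/s/ (word-initial): rule 2 targets it, but not between two vowels → unchanged [s].
/r/ — between /e/ and /n/; rule 1 does not apply here → [r].
/n/ (between /r/ and /a/): rule 4 targets it, but not before a labial or velar stop → unchanged [n].
/f/ meets the environment for rule 2 (between two vowels) → [v].
/ʃ/ (between /i/ and /a/) occurs between two vowels → [ʒ] by rule 2.

[sernaviʒa]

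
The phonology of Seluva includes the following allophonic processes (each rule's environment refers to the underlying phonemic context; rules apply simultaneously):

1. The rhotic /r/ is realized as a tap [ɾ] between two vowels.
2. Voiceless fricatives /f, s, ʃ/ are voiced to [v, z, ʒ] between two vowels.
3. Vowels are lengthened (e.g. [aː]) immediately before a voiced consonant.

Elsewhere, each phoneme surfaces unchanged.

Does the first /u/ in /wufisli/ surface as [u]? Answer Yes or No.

Yes

/u/ — between /w/ and /f/; rule 3 does not apply here → [u].
The actual realization is [u], which matches [u].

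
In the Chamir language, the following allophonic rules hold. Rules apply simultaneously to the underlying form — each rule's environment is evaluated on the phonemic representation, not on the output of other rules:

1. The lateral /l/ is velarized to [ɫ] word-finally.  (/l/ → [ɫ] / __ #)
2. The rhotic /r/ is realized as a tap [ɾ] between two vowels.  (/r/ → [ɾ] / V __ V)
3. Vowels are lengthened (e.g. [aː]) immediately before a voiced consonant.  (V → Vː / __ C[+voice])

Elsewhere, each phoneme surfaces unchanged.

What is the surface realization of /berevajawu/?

[beːɾeːvaːjaːwu]

/b/ (word-initial): no rule targets it → [b].
/e/ (between /b/ and /r/): before a voiced consonant, so rule 3 applies → [eː].
/r/ (between /e/ and /e/) occurs between two vowels → [ɾ] by rule 2.
/e/ — between /r/ and /v/, before a voiced consonant — surfaces as [eː] (rule 3).
/v/ (between /e/ and /a/): no rule targets it → [v].
/a/ meets the environment for rule 3 (before a voiced consonant) → [aː].
/j/ (between /a/ and /a/): no rule targets it → [j].
Rule 3 applies to /a/ (between /j/ and /w/: before a voiced consonant) → [aː].
/w/ — not in any rule's target class → [w].
/u/ (word-final) is in the target of rule 3 but the environment (before a voiced consonant) is not met → [u].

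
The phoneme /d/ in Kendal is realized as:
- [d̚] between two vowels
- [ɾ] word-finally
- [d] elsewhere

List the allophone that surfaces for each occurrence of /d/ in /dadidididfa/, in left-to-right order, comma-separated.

[d], [d̚], [d̚], [d̚], [d]

Occurrence 1 (position 1): no conditioning environment matches → elsewhere allophone [d].
Occurrence 2 (position 3): between two vowels → [d̚].
Occurrence 3 (position 5): between two vowels → [d̚].
Occurrence 4 (position 7): between two vowels → [d̚].
Occurrence 5 (position 9): no conditioning environment matches → elsewhere allophone [d].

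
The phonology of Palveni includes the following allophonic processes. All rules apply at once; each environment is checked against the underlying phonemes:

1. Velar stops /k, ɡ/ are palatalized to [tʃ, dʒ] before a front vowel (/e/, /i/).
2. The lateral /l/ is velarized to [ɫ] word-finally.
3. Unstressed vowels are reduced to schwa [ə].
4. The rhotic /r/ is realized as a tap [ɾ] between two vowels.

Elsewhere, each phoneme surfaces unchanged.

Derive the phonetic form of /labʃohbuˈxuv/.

/l/ — word-initial; rule 2 does not apply here → [l].
/a/ (between /l/ and /b/): in an unstressed syllable, so rule 3 applies → [ə].
/o/ (between /ʃ/ and /h/) occurs in an unstressed syllable → [ə] by rule 3.
Rule 3 applies to /u/ (between /b/ and /x/: in an unstressed syllable) → [ə].
/u/ (between /x/ and /v/) fails the environment for rule 3, so it stays [u].

[ləbʃəhbəˈxuv]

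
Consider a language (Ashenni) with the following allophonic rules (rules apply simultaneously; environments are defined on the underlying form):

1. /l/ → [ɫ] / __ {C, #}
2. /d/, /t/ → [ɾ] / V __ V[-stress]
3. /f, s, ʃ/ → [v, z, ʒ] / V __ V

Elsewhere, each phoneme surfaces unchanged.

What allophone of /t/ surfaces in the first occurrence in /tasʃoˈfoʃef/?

[t]

/t/ (word-initial) fails the environment for rule 2, so it stays [t].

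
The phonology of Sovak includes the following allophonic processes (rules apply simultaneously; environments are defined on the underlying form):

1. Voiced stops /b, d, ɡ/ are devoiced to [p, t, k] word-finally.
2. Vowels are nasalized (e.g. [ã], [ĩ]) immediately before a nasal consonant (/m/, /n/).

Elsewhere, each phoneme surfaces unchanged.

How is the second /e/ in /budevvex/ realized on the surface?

[e]

/e/ (between /v/ and /x/): rule 2 targets it, but not before a nasal consonant → unchanged [e].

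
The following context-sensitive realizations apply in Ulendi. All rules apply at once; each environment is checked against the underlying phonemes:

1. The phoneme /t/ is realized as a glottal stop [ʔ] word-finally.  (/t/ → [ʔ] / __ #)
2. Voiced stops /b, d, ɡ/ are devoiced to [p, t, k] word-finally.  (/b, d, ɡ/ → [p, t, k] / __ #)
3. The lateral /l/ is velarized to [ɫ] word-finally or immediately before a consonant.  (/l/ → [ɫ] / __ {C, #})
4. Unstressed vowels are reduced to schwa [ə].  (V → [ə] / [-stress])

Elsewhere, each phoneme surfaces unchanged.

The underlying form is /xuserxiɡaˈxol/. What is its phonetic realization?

[xəsərxəɡəˈxoɫ]

/x/ (word-initial) is unaffected → [x].
/u/ (between /x/ and /s/) occurs in an unstressed syllable → [ə] by rule 4.
/s/ — not in any rule's target class → [s].
/e/ (between /s/ and /r/) occurs in an unstressed syllable → [ə] by rule 4.
/r/ (between /e/ and /x/): no rule targets it → [r].
/x/ — not in any rule's target class → [x].
/i/ (between /x/ and /ɡ/): in an unstressed syllable, so rule 4 applies → [ə].
/ɡ/ (between /i/ and /a/) is in the target of rule 2 but the environment (word-finally) is not met → [ɡ].
/a/ (between /ɡ/ and /x/) occurs in an unstressed syllable → [ə] by rule 4.
/x/ (between /a/ and /o/) is unaffected → [x].
/o/ (between /x/ and /l/): rule 4 targets it, but not in an unstressed syllable → unchanged [o].
/l/ — word-final, word-finally or immediately before a consonant — surfaces as [ɫ] (rule 3).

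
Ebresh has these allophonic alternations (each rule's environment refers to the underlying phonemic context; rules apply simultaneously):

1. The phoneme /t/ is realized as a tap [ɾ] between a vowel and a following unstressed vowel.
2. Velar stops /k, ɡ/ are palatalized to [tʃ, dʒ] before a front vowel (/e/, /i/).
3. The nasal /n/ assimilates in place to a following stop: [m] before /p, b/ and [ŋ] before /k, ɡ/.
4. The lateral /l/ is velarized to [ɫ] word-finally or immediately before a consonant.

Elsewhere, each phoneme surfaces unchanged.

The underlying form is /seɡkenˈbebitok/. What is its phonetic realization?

/s/ — not in any rule's target class → [s].
/e/ (between /s/ and /ɡ/) is unaffected → [e].
/ɡ/ (between /e/ and /k/) fails the environment for rule 2, so it stays [ɡ].
/k/ meets the environment for rule 2 (before a front vowel) → [tʃ].
/e/ (between /k/ and /n/): no rule targets it → [e].
/n/ (between /e/ and /b/): before a labial or velar stop, so rule 3 applies → [m].
/b/ stays [b].
/e/ stays [e].
/b/ (between /e/ and /i/) is unaffected → [b].
/i/ (between /b/ and /t/) is unaffected → [i].
/t/ (between /i/ and /o/): between a vowel and a following unstressed vowel, so rule 1 applies → [ɾ].
/o/ (between /t/ and /k/): no rule targets it → [o].
/k/ (word-final): rule 2 targets it, but not before a front vowel → unchanged [k].

[seɡtʃemˈbebiɾok]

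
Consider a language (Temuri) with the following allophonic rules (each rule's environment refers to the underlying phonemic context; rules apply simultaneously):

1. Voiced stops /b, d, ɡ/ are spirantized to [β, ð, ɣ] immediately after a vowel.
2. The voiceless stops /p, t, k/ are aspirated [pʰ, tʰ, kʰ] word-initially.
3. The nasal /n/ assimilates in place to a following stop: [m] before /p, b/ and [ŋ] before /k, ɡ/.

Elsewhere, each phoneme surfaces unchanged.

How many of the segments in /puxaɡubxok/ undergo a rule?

3

Segments that undergo a rule: /p/ → [pʰ] (rule 2); /ɡ/ → [ɣ] (rule 1); /b/ → [β] (rule 1).
All other segments surface unchanged.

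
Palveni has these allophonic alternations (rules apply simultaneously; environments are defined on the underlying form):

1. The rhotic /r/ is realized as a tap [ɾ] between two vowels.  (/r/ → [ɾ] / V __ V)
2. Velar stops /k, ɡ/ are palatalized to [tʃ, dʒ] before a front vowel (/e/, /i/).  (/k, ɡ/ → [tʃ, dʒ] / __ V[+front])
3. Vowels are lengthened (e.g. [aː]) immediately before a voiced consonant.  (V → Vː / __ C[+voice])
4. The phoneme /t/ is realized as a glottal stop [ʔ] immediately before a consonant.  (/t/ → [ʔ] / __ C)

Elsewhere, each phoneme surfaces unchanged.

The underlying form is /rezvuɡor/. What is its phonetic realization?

/r/ — word-initial; rule 1 does not apply here → [r].
Rule 3 applies to /e/ (between /r/ and /z/: before a voiced consonant) → [eː].
/u/ meets the environment for rule 3 (before a voiced consonant) → [uː].
/ɡ/ (between /u/ and /o/) is in the target of rule 2 but the environment (before a front vowel) is not met → [ɡ].
/o/ meets the environment for rule 3 (before a voiced consonant) → [oː].
/r/ (word-final) is in the target of rule 1 but the environment (between two vowels) is not met → [r].

[reːzvuːɡoːr]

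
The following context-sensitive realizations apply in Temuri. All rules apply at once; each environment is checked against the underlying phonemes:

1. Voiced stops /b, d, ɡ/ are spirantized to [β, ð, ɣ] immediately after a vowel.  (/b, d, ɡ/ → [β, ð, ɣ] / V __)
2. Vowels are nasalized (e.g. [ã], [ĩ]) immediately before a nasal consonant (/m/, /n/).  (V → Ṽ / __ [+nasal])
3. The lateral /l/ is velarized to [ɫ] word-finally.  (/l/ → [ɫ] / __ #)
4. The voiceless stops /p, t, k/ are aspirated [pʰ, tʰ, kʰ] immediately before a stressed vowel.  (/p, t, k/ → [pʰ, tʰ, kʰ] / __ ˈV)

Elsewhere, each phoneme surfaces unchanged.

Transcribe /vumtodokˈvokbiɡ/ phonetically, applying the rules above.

[vũmtoðokˈvokbiɣ]

/v/ (word-initial) is unaffected → [v].
/u/ meets the environment for rule 2 (before a nasal consonant) → [ũ].
/m/ — not in any rule's target class → [m].
/t/ (between /m/ and /o/) is in the target of rule 4 but the environment (immediately before a stressed vowel) is not met → [t].
/o/ (between /t/ and /d/) is in the target of rule 2 but the environment (before a nasal consonant) is not met → [o].
/d/ — between /o/ and /o/, immediately after a vowel — surfaces as [ð] (rule 1).
/o/ — between /d/ and /k/; rule 2 does not apply here → [o].
/k/ (between /o/ and /v/) is in the target of rule 4 but the environment (immediately before a stressed vowel) is not met → [k].
/v/ (between /k/ and /o/): no rule targets it → [v].
/o/ — between /v/ and /k/; rule 2 does not apply here → [o].
/k/ (between /o/ and /b/) fails the environment for rule 4, so it stays [k].
/b/ — between /k/ and /i/; rule 1 does not apply here → [b].
/i/ (between /b/ and /ɡ/) is in the target of rule 2 but the environment (before a nasal consonant) is not met → [i].
/ɡ/ meets the environment for rule 1 (immediately after a vowel) → [ɣ].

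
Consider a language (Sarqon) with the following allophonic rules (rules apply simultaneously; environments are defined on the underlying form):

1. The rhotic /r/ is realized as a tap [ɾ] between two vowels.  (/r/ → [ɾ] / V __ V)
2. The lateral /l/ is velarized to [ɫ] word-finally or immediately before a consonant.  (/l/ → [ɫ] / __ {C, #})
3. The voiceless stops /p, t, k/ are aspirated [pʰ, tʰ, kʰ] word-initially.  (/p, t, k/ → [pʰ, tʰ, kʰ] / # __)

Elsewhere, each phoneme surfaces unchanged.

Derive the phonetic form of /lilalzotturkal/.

/l/ (word-initial): rule 2 targets it, but not word-finally or immediately before a consonant → unchanged [l].
/i/ (between /l/ and /l/): no rule targets it → [i].
/l/ (between /i/ and /a/) fails the environment for rule 2, so it stays [l].
/a/ stays [a].
/l/ (between /a/ and /z/): word-finally or immediately before a consonant, so rule 2 applies → [ɫ].
/z/ (between /l/ and /o/) is unaffected → [z].
/o/ — not in any rule's target class → [o].
/t/ (between /o/ and /t/): rule 3 targets it, but not word-initially → unchanged [t].
/t/ — between /t/ and /u/; rule 3 does not apply here → [t].
/u/ stays [u].
/r/ (between /u/ and /k/): rule 1 targets it, but not between two vowels → unchanged [r].
/k/ (between /r/ and /a/): rule 3 targets it, but not word-initially → unchanged [k].
/a/ (between /k/ and /l/): no rule targets it → [a].
Rule 2 applies to /l/ (word-final: word-finally or immediately before a consonant) → [ɫ].

[lilaɫzotturkaɫ]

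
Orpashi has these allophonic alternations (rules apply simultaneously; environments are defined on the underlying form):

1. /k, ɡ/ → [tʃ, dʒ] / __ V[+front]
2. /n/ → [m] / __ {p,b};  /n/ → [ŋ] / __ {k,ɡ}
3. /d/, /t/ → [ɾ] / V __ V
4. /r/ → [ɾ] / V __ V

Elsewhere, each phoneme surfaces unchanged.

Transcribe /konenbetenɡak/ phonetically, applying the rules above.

[konembeɾeŋɡak]

/k/ (word-initial) fails the environment for rule 1, so it stays [k].
/n/ (between /o/ and /e/): rule 2 targets it, but not before a labial or velar stop → unchanged [n].
/n/ (between /e/ and /b/): before a labial or velar stop, so rule 2 applies → [m].
/t/ — between /e/ and /e/, between two vowels — surfaces as [ɾ] (rule 3).
/n/ meets the environment for rule 2 (before a labial or velar stop) → [ŋ].
/ɡ/ (between /n/ and /a/) is in the target of rule 1 but the environment (before a front vowel) is not met → [ɡ].
/k/ (word-final) fails the environment for rule 1, so it stays [k].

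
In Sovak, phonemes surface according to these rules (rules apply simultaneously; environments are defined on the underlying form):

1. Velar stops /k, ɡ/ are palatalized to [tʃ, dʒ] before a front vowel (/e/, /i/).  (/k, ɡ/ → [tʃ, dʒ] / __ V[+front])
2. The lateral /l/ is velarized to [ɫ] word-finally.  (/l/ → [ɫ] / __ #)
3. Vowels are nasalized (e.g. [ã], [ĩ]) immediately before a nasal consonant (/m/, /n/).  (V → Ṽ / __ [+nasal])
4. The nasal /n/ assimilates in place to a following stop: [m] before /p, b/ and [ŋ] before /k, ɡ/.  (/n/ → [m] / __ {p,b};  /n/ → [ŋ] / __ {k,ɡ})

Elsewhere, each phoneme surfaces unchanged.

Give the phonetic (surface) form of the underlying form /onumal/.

[õnũmaɫ]

/o/ (word-initial) occurs before a nasal consonant → [õ] by rule 3.
/n/ (between /o/ and /u/) fails the environment for rule 4, so it stays [n].
/u/ (between /n/ and /m/): before a nasal consonant, so rule 3 applies → [ũ].
/m/ stays [m].
/a/ — between /m/ and /l/; rule 3 does not apply here → [a].
/l/ meets the environment for rule 2 (word-finally) → [ɫ].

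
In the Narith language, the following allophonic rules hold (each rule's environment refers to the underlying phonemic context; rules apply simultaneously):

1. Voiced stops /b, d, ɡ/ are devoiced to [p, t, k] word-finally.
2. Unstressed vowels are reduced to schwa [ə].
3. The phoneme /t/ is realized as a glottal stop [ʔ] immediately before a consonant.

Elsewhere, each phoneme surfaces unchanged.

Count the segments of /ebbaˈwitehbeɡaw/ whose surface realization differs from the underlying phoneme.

Segments that undergo a rule: /e/ → [ə] (rule 2); /a/ → [ə] (rule 2); /e/ → [ə] (rule 2); /e/ → [ə] (rule 2); /a/ → [ə] (rule 2).
All other segments surface unchanged.

5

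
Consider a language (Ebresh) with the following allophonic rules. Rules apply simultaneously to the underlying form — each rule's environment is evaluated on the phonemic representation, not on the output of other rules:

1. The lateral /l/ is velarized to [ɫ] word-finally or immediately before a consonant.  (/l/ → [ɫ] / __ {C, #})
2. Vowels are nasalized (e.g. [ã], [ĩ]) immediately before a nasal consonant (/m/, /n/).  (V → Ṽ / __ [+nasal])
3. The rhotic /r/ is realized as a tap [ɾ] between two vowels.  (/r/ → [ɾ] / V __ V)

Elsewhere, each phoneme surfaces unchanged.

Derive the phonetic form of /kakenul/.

[kakẽnuɫ]

/k/ (word-initial): no rule targets it → [k].
/a/ (between /k/ and /k/): rule 2 targets it, but not before a nasal consonant → unchanged [a].
/k/ stays [k].
/e/ meets the environment for rule 2 (before a nasal consonant) → [ẽ].
/n/ — not in any rule's target class → [n].
/u/ (between /n/ and /l/) fails the environment for rule 2, so it stays [u].
/l/ — word-final, word-finally or immediately before a consonant — surfaces as [ɫ] (rule 1).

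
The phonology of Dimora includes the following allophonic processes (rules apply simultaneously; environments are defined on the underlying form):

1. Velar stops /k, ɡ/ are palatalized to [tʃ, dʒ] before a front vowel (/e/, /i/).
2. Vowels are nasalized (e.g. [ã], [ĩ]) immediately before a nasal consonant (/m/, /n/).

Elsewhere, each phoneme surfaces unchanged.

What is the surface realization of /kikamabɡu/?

[tʃikãmabɡu]

/k/ — word-initial, before a front vowel — surfaces as [tʃ] (rule 1).
/i/ (between /k/ and /k/): rule 2 targets it, but not before a nasal consonant → unchanged [i].
/k/ (between /i/ and /a/): rule 1 targets it, but not before a front vowel → unchanged [k].
Rule 2 applies to /a/ (between /k/ and /m/: before a nasal consonant) → [ã].
/m/ (between /a/ and /a/): no rule targets it → [m].
/a/ — between /m/ and /b/; rule 2 does not apply here → [a].
/b/ (between /a/ and /ɡ/): no rule targets it → [b].
/ɡ/ (between /b/ and /u/) fails the environment for rule 1, so it stays [ɡ].
/u/ (word-final) is in the target of rule 2 but the environment (before a nasal consonant) is not met → [u].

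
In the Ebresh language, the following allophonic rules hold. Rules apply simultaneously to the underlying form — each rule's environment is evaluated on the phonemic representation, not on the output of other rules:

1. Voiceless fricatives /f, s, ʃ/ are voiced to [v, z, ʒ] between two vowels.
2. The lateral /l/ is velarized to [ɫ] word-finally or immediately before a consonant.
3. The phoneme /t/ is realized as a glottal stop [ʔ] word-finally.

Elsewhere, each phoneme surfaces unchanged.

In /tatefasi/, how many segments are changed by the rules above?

Segments that undergo a rule: /f/ → [v] (rule 1); /s/ → [z] (rule 1).
All other segments surface unchanged.

2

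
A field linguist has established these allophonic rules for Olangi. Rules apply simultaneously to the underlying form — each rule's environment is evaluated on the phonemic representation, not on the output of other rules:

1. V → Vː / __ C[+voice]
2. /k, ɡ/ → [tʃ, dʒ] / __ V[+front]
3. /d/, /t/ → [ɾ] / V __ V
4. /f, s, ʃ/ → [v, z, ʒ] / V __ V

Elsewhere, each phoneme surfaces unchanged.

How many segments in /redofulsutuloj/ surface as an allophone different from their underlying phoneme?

7

Segments that undergo a rule: /e/ → [eː] (rule 1); /d/ → [ɾ] (rule 3); /f/ → [v] (rule 4); /u/ → [uː] (rule 1); /t/ → [ɾ] (rule 3); /u/ → [uː] (rule 1); /o/ → [oː] (rule 1).
All other segments surface unchanged.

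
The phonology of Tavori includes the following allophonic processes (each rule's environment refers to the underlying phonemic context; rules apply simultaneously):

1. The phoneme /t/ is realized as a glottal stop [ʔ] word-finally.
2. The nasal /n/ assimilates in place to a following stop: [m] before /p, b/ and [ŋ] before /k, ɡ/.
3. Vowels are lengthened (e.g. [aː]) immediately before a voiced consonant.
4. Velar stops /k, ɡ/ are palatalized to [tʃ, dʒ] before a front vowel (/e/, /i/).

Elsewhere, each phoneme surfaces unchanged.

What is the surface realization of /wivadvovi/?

[wiːvaːdvoːvi]

/i/ — between /w/ and /v/, before a voiced consonant — surfaces as [iː] (rule 3).
/a/ (between /v/ and /d/): before a voiced consonant, so rule 3 applies → [aː].
/o/ (between /v/ and /v/): before a voiced consonant, so rule 3 applies → [oː].
/i/ (word-final) is in the target of rule 3 but the environment (before a voiced consonant) is not met → [i].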